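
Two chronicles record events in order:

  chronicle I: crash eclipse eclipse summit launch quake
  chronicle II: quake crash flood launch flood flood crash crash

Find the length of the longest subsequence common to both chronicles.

One common subsequence of length 2: crash at chronicle I[1]=chronicle II[2], then launch at chronicle I[5]=chronicle II[4], and the DP table's final entry dp[6][8] is also 2, so no common subsequence is longer.

2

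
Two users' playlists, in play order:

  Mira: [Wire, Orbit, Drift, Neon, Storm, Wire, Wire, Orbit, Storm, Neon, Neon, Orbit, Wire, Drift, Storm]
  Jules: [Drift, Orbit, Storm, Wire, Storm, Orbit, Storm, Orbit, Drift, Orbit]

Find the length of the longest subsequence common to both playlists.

7

Match Orbit at Mira[2]=Jules[2] → Storm at Mira[5]=Jules[3] → Wire at Mira[6]=Jules[4] → Orbit at Mira[8]=Jules[6] → Storm at Mira[9]=Jules[7] → Orbit at Mira[12]=Jules[8] → Drift at Mira[14]=Jules[9] — 7 songs in the same relative order in both, and the DP table's final entry dp[15][10] is also 7, so no common subsequence is longer.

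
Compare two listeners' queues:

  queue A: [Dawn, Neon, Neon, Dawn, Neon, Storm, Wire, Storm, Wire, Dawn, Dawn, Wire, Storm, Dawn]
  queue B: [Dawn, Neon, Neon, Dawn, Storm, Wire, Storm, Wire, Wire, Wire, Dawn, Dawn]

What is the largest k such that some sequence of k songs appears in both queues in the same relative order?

10

Pick Dawn [1,1] → Neon [2,2] → Neon [3,3] → Dawn [4,4] → Storm [6,5] → Wire [7,6] → Storm [8,7] → Wire [9,10] → Dawn [11,11] → Dawn [14,12]; all 10 songs appear in both, in order, and the DP table's final entry dp[14][12] is also 10, so no common subsequence is longer.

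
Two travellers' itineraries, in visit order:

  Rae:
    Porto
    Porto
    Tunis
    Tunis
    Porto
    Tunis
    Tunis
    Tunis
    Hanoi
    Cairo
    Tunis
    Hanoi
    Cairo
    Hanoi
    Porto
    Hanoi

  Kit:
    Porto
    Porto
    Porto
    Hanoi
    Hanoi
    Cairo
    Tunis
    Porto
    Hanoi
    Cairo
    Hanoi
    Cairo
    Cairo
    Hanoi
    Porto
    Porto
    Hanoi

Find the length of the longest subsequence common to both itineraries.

11

Taking Porto (Rae #1, Kit #2); then Porto (Rae #2, Kit #3); then Tunis (Rae #4, Kit #7); then Porto (Rae #5, Kit #8); then Hanoi (Rae #9, Kit #9); then Cairo (Rae #10, Kit #10); then Hanoi (Rae #12, Kit #11); then Cairo (Rae #13, Kit #13); then Hanoi (Rae #14, Kit #14); then Porto (Rae #15, Kit #16); then Hanoi (Rae #16, Kit #17) gives a common subsequence of length 11, and the DP table's final entry dp[16][17] is also 11, so no common subsequence is longer.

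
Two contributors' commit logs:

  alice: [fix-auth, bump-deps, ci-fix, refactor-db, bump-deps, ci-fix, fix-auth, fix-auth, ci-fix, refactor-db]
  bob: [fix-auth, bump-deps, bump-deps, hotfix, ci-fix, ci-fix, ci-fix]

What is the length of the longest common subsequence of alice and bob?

Pick fix-auth (alice #1, bob #1) → bump-deps (alice #2, bob #3) → ci-fix (alice #3, bob #5) → ci-fix (alice #6, bob #6) → ci-fix (alice #9, bob #7); all 5 commits appear in both, in order, and the DP table's final entry dp[10][7] is also 5, so no common subsequence is longer.

5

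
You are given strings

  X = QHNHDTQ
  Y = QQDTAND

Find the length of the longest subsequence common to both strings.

Match Q [1,2] → N [3,6] → D [5,7] — 3 characters in the same relative order in both, and the DP table's final entry dp[7][7] is also 3, so no common subsequence is longer.

3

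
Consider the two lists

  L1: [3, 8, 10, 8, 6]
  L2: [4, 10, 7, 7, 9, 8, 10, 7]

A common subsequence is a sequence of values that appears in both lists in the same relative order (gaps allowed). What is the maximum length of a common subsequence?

2

Let dp[i][j] be the LCS length of the first i values of L1 and the first j values of L2. dp[i][j] = dp[i-1][j-1]+1 when the i-th and j-th values match, else max(dp[i-1][j], dp[i][j-1]).
    ·  4 10  7  7  9  8 10  7
 ·  0  0  0  0  0  0  0  0  0
 3  0  0  0  0  0  0  0  0  0
 8  0  0  0  0  0  0  1  1  1
10  0  0  1  1  1  1  1  2  2
 8  0  0  1  1  1  1  2  2  2
 6  0  0  1  1  1  1  2  2  2
dp[5][8] = 2. One LCS (by backtracking along matches): 8, 10.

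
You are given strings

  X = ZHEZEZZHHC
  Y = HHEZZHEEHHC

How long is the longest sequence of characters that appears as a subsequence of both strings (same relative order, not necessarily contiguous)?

Let dp[i][j] be the LCS length of the first i characters of X and the first j characters of Y. dp[i][j] = dp[i-1][j-1]+1 when the i-th and j-th characters match, else max(dp[i-1][j], dp[i][j-1]).
    ·  H  H  E  Z  Z  H  E  E  H  H  C
 ·  0  0  0  0  0  0  0  0  0  0  0  0
 Z  0  0  0  0  1  1  1  1  1  1  1  1
 H  0  1  1  1  1  1  2  2  2  2  2  2
 E  0  1  1  2  2  2  2  3  3  3  3  3
 Z  0  1  1  2  3  3  3  3  3  3  3  3
 E  0  1  1  2  3  3  3  4  4  4  4  4
 Z  0  1  1  2  3  4  4  4  4  4  4  4
 Z  0  1  1  2  3  4  4  4  4  4  4  4
 H  0  1  2  2  3  4  5  5  5  5  5  5
 H  0  1  2  2  3  4  5  5  5  6  6  6
 C  0  1  2  2  3  4  5  5  5  6  6  7
dp[10][11] = 7. One LCS (by backtracking along matches): ZHEEHHC.

7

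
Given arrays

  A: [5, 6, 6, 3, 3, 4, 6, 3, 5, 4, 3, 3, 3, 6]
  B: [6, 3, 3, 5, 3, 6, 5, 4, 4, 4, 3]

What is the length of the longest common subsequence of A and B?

Match 6 at A[2]=B[1], then 3 at A[4]=B[3], then 3 at A[5]=B[5], then 6 at A[7]=B[6], then 5 at A[9]=B[7], then 4 at A[10]=B[10], then 3 at A[13]=B[11] — 7 values in the same relative order in both. Since dp[14][11] = 7, nothing longer is possible.

7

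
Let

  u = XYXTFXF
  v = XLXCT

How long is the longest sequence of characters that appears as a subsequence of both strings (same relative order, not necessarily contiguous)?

3

Let dp[i][j] be the LCS length of the first i characters of u and the first j characters of v. dp[i][j] = dp[i-1][j-1]+1 when the i-th and j-th characters match, else max(dp[i-1][j], dp[i][j-1]).
    ·  X  L  X  C  T
 ·  0  0  0  0  0  0
 X  0  1  1  1  1  1
 Y  0  1  1  1  1  1
 X  0  1  1  2  2  2
 T  0  1  1  2  2  3
 F  0  1  1  2  2  3
 X  0  1  1  2  2  3
 F  0  1  1  2  2  3
dp[7][5] = 3. One LCS (by backtracking along matches): XXT.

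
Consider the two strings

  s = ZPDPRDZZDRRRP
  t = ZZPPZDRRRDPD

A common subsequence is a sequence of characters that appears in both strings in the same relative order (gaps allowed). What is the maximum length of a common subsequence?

9

Match Z [1,2], P [2,3], P [4,4], Z [8,5], D [9,6], R [10,7], R [11,8], R [12,9], P [13,11] — 9 characters in the same relative order in both. dp[13][12] = 9 confirms this is the maximum.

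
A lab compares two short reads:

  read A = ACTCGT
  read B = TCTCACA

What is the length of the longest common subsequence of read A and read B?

3

Match C at read A[2]=read B[2], T at read A[3]=read B[3], C at read A[4]=read B[6] — 3 bases in the same relative order in both. The LCS DP gives dp[6][7] = 3, so this is optimal.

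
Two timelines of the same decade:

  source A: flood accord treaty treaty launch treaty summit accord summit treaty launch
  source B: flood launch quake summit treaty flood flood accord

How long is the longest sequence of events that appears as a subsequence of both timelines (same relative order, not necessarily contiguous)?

4

Match flood (source A #1, source B #1), then launch (source A #5, source B #2), then treaty (source A #6, source B #5), then accord (source A #8, source B #8) — 4 events in the same relative order in both. Since dp[11][8] = 4, nothing longer is possible.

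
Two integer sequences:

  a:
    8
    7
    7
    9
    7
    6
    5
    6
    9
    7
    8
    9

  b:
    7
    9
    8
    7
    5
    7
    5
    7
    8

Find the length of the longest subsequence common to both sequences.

Match 8 at a[1]=b[3]; then 7 at a[2]=b[4]; then 7 at a[5]=b[6]; then 5 at a[7]=b[7]; then 7 at a[10]=b[8]; then 8 at a[11]=b[9] — 6 values in the same relative order in both. The LCS DP gives dp[12][9] = 6, so this is optimal.

6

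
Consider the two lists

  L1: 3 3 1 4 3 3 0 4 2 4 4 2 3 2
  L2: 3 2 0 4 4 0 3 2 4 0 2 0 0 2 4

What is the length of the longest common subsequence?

Pick 3 [1,1]; then 4 [4,5]; then 3 [6,7]; then 2 [9,8]; then 4 [10,9]; then 2 [12,11]; then 2 [14,14]; all 7 values appear in both, in order. The LCS DP gives dp[14][15] = 7, so this is optimal.

7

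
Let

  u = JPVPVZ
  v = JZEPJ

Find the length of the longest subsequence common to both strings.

2

One common subsequence of length 2: J [1,1]; then P [2,4]. dp[6][5] = 2 confirms this is the maximum.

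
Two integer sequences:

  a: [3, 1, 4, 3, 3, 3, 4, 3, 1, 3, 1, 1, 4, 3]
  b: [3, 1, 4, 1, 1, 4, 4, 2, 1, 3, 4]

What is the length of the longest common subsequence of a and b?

7

Match 3 (a #1, b #1) → 1 (a #2, b #5) → 4 (a #3, b #6) → 4 (a #7, b #7) → 1 (a #9, b #9) → 3 (a #10, b #10) → 4 (a #13, b #11) — 7 values in the same relative order in both. dp[14][11] = 7 confirms this is the maximum.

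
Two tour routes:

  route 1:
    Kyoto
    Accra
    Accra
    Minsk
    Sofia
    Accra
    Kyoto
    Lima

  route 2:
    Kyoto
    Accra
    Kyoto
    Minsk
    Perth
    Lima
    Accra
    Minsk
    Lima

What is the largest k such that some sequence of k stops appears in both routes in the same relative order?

5

One common subsequence of length 5: Kyoto (route 1 #1, route 2 #1), then Accra (route 1 #2, route 2 #2), then Accra (route 1 #3, route 2 #7), then Minsk (route 1 #4, route 2 #8), then Lima (route 1 #8, route 2 #9). dp[8][9] = 5 confirms this is the maximum.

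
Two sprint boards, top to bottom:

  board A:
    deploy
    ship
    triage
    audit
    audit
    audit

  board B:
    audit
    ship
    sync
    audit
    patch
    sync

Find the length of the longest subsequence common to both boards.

2

Taking ship at board A[2]=board B[2] → audit at board A[4]=board B[4] gives a common subsequence of length 2, and the DP table's final entry dp[6][6] is also 2, so no common subsequence is longer.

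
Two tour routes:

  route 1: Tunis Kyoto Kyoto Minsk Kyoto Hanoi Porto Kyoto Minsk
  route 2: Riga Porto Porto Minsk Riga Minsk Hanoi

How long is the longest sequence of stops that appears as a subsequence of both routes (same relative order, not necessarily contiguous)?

2

One common subsequence of length 2: Minsk at route 1[4]=route 2[6], then Hanoi at route 1[6]=route 2[7]. dp[9][7] = 2 confirms this is the maximum.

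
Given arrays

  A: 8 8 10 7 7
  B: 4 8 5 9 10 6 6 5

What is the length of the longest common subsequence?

2

Let dp[i][j] be the LCS length of the first i values of A and the first j values of B. dp[i][j] = dp[i-1][j-1]+1 when the i-th and j-th values match, else max(dp[i-1][j], dp[i][j-1]).
    ·  4  8  5  9 10  6  6  5
 ·  0  0  0  0  0  0  0  0  0
 8  0  0  1  1  1  1  1  1  1
 8  0  0  1  1  1  1  1  1  1
10  0  0  1  1  1  2  2  2  2
 7  0  0  1  1  1  2  2  2  2
 7  0  0  1  1  1  2  2  2  2
dp[5][8] = 2. One LCS (by backtracking along matches): 8, 10.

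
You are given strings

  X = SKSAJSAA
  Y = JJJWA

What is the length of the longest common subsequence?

Match J (X #5, Y #3); then A (X #8, Y #5) — 2 characters in the same relative order in both. dp[8][5] = 2 confirms this is the maximum.

2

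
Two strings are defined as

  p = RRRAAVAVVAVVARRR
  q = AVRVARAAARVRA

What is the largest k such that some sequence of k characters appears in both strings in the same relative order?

7

Match R [1,3], R [3,6], A [4,7], A [5,8], A [7,9], V [8,11], A [13,13] — 7 characters in the same relative order in both. Since dp[16][13] = 7, nothing longer is possible.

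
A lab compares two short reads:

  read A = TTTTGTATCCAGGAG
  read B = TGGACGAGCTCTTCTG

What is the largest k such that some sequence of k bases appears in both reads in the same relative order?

Taking T [1,1], then G [5,6], then A [7,7], then T [8,10], then C [9,11], then C [10,14], then G [15,16] gives a common subsequence of length 7. The LCS DP gives dp[15][16] = 7, so this is optimal.

7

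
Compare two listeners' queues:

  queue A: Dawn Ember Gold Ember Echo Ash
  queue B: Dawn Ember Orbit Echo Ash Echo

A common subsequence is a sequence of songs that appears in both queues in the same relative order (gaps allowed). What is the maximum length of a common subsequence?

4

Taking Dawn at queue A[1]=queue B[1], Ember at queue A[2]=queue B[2], Echo at queue A[5]=queue B[4], Ash at queue A[6]=queue B[5] gives a common subsequence of length 4. Since dp[6][6] = 4, nothing longer is possible.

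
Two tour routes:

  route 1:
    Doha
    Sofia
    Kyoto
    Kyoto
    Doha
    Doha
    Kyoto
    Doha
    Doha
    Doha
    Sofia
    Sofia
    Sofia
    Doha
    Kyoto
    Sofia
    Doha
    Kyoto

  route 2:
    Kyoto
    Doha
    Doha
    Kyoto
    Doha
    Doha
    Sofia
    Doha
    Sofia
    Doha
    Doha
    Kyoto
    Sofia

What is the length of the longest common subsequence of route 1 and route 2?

Taking Kyoto (route 1 #4, route 2 #1), Doha (route 1 #5, route 2 #2), Doha (route 1 #6, route 2 #3), Kyoto (route 1 #7, route 2 #4), Doha (route 1 #8, route 2 #5), Doha (route 1 #9, route 2 #6), Doha (route 1 #10, route 2 #8), Sofia (route 1 #11, route 2 #9), Doha (route 1 #14, route 2 #11), Kyoto (route 1 #15, route 2 #12), Sofia (route 1 #16, route 2 #13) gives a common subsequence of length 11. dp[18][13] = 11 confirms this is the maximum.

11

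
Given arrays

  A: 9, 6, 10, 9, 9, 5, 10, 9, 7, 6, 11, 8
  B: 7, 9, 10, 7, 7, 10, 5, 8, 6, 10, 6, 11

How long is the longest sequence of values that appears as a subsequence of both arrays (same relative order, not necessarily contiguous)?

One common subsequence of length 6: 9 at A[1]=B[2] → 10 at A[3]=B[6] → 5 at A[6]=B[7] → 10 at A[7]=B[10] → 6 at A[10]=B[11] → 11 at A[11]=B[12]. The LCS DP gives dp[12][12] = 6, so this is optimal.

6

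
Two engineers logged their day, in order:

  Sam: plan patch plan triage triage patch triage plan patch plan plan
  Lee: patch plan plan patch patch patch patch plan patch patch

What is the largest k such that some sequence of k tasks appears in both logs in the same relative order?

Taking plan (Sam #1, Lee #3) → patch (Sam #2, Lee #7) → plan (Sam #3, Lee #8) → patch (Sam #6, Lee #9) → patch (Sam #9, Lee #10) gives a common subsequence of length 5. Since dp[11][10] = 5, nothing longer is possible.

5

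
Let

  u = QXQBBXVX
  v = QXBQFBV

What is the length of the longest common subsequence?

5

Pick Q at u[1]=v[1], then X at u[2]=v[2], then Q at u[3]=v[4], then B at u[5]=v[6], then V at u[7]=v[7]; all 5 characters appear in both, in order. The LCS DP gives dp[8][7] = 5, so this is optimal.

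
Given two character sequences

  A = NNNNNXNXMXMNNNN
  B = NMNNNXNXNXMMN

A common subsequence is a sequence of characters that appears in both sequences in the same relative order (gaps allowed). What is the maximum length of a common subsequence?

11

Match N (A #1, B #1) → N (A #2, B #3) → N (A #3, B #4) → N (A #4, B #5) → N (A #5, B #7) → X (A #6, B #8) → N (A #7, B #9) → X (A #8, B #10) → M (A #9, B #11) → M (A #11, B #12) → N (A #15, B #13) — 11 characters in the same relative order in both. The LCS DP gives dp[15][13] = 11, so this is optimal.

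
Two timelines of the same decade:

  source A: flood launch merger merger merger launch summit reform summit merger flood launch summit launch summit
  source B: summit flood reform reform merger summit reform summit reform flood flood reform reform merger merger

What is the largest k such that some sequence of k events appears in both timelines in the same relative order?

One common subsequence of length 6: flood at source A[1]=source B[2]; then merger at source A[5]=source B[5]; then summit at source A[7]=source B[6]; then reform at source A[8]=source B[7]; then summit at source A[9]=source B[8]; then merger at source A[10]=source B[15]. Since dp[15][15] = 6, nothing longer is possible.

6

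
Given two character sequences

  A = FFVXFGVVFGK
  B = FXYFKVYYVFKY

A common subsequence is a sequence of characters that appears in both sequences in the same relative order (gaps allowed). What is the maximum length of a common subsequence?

Let dp[i][j] be the LCS length of the first i characters of A and the first j characters of B. dp[i][j] = dp[i-1][j-1]+1 when the i-th and j-th characters match, else max(dp[i-1][j], dp[i][j-1]).
    ·  F  X  Y  F  K  V  Y  Y  V  F  K  Y
 ·  0  0  0  0  0  0  0  0  0  0  0  0  0
 F  0  1  1  1  1  1  1  1  1  1  1  1  1
 F  0  1  1  1  2  2  2  2  2  2  2  2  2
 V  0  1  1  1  2  2  3  3  3  3  3  3  3
 X  0  1  2  2  2  2  3  3  3  3  3  3  3
 F  0  1  2  2  3  3  3  3  3  3  4  4  4
 G  0  1  2  2  3  3  3  3  3  3  4  4  4
 V  0  1  2  2  3  3  4  4  4  4  4  4  4
 V  0  1  2  2  3  3  4  4  4  5  5  5  5
 F  0  1  2  2  3  3  4  4  4  5  6  6  6
 G  0  1  2  2  3  3  4  4  4  5  6  6  6
 K  0  1  2  2  3  4  4  4  4  5  6  7  7
dp[11][12] = 7. One LCS (by backtracking along matches): FXFVVFK.

7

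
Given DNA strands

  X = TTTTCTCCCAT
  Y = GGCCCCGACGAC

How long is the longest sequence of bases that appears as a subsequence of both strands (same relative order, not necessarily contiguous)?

One common subsequence of length 5: C at X[5]=Y[4] → C at X[7]=Y[5] → C at X[8]=Y[6] → C at X[9]=Y[9] → A at X[10]=Y[11], and the DP table's final entry dp[11][12] is also 5, so no common subsequence is longer.

5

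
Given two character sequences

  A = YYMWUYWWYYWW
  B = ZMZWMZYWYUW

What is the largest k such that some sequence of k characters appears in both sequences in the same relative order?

Pick M (A #3, B #2), then W (A #4, B #4), then Y (A #6, B #7), then W (A #8, B #8), then Y (A #9, B #9), then W (A #12, B #11); all 6 characters appear in both, in order. Since dp[12][11] = 6, nothing longer is possible.

6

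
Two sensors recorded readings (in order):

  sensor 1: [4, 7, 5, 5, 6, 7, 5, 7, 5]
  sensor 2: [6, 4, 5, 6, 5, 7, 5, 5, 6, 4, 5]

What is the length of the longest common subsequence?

6

Let dp[i][j] be the LCS length of the first i values of sensor 1 and the first j values of sensor 2. dp[i][j] = dp[i-1][j-1]+1 when the i-th and j-th values match, else max(dp[i-1][j], dp[i][j-1]).
    ·  6  4  5  6  5  7  5  5  6  4  5
 ·  0  0  0  0  0  0  0  0  0  0  0  0
 4  0  0  1  1  1  1  1  1  1  1  1  1
 7  0  0  1  1  1  1  2  2  2  2  2  2
 5  0  0  1  2  2  2  2  3  3  3  3  3
 5  0  0  1  2  2  3  3  3  4  4  4  4
 6  0  1  1  2  3  3  3  3  4  5  5  5
 7  0  1  1  2  3  3  4  4  4  5  5  5
 5  0  1  1  2  3  4  4  5  5  5  5  6
 7  0  1  1  2  3  4  5  5  5  5  5  6
 5  0  1  1  2  3  4  5  6  6  6  6  6
dp[9][11] = 6. One LCS (by backtracking along matches): 4, 7, 5, 5, 6, 5.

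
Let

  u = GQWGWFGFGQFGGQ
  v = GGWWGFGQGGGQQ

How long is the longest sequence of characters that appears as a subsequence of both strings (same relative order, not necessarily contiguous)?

10

Taking G [1,2], W [3,3], W [5,4], G [7,5], F [8,6], G [9,7], Q [10,8], G [12,10], G [13,11], Q [14,13] gives a common subsequence of length 10. The LCS DP gives dp[14][13] = 10, so this is optimal.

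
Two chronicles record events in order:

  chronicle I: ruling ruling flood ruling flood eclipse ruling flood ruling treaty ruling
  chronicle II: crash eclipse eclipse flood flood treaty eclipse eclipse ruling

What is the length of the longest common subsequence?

4

Match flood (chronicle I #3, chronicle II #4), flood (chronicle I #5, chronicle II #5), eclipse (chronicle I #6, chronicle II #8), ruling (chronicle I #11, chronicle II #9) — 4 events in the same relative order in both. dp[11][9] = 4 confirms this is the maximum.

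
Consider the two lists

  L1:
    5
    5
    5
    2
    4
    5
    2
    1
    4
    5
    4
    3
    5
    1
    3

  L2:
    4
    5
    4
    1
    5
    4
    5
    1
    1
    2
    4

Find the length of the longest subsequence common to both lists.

Pick 5 at L1[3]=L2[2] → 4 at L1[5]=L2[3] → 1 at L1[8]=L2[4] → 5 at L1[10]=L2[5] → 4 at L1[11]=L2[6] → 5 at L1[13]=L2[7] → 1 at L1[14]=L2[9]; all 7 values appear in both, in order. dp[15][11] = 7 confirms this is the maximum.

7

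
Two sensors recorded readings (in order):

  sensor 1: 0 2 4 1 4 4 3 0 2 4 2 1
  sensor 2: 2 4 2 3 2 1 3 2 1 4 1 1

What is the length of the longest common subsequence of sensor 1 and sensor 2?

Match 2 (sensor 1 #2, sensor 2 #1), 4 (sensor 1 #3, sensor 2 #2), 1 (sensor 1 #4, sensor 2 #6), 3 (sensor 1 #7, sensor 2 #7), 2 (sensor 1 #9, sensor 2 #8), 4 (sensor 1 #10, sensor 2 #10), 1 (sensor 1 #12, sensor 2 #12) — 7 values in the same relative order in both. Since dp[12][12] = 7, nothing longer is possible.

7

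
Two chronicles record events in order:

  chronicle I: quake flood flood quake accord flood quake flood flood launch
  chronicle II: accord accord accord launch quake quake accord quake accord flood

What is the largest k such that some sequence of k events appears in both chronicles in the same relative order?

5

Match quake [1,5], then quake [4,6], then accord [5,7], then quake [7,8], then flood [9,10] — 5 events in the same relative order in both. The LCS DP gives dp[10][10] = 5, so this is optimal.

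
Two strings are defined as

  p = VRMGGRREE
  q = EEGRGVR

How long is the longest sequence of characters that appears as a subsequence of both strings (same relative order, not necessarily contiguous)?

3

Let dp[i][j] be the LCS length of the first i characters of p and the first j characters of q. dp[i][j] = dp[i-1][j-1]+1 when the i-th and j-th characters match, else max(dp[i-1][j], dp[i][j-1]).
    ·  E  E  G  R  G  V  R
 ·  0  0  0  0  0  0  0  0
 V  0  0  0  0  0  0  1  1
 R  0  0  0  0  1  1  1  2
 M  0  0  0  0  1  1  1  2
 G  0  0  0  1  1  2  2  2
 G  0  0  0  1  1  2  2  2
 R  0  0  0  1  2  2  2  3
 R  0  0  0  1  2  2  2  3
 E  0  1  1  1  2  2  2  3
 E  0  1  2  2  2  2  2  3
dp[9][7] = 3. One LCS (by backtracking along matches): RGR.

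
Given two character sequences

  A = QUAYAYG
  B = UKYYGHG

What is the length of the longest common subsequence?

Let dp[i][j] be the LCS length of the first i characters of A and the first j characters of B. dp[i][j] = dp[i-1][j-1]+1 when the i-th and j-th characters match, else max(dp[i-1][j], dp[i][j-1]).
    ·  U  K  Y  Y  G  H  G
 ·  0  0  0  0  0  0  0  0
 Q  0  0  0  0  0  0  0  0
 U  0  1  1  1  1  1  1  1
 A  0  1  1  1  1  1  1  1
 Y  0  1  1  2  2  2  2  2
 A  0  1  1  2  2  2  2  2
 Y  0  1  1  2  3  3  3  3
 G  0  1  1  2  3  4  4  4
dp[7][7] = 4. One LCS (by backtracking along matches): UYYG.

4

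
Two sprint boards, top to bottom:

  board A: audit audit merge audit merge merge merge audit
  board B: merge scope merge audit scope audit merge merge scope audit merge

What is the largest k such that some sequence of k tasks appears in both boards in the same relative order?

5

Taking audit (board A #1, board B #4), then audit (board A #2, board B #6), then merge (board A #3, board B #8), then audit (board A #4, board B #10), then merge (board A #7, board B #11) gives a common subsequence of length 5. Since dp[8][11] = 5, nothing longer is possible.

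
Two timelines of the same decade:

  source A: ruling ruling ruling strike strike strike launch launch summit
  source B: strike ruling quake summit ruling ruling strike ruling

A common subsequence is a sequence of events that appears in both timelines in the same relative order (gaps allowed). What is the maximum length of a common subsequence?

Pick ruling at source A[1]=source B[2], then ruling at source A[2]=source B[5], then ruling at source A[3]=source B[6], then strike at source A[4]=source B[7]; all 4 events appear in both, in order. dp[9][8] = 4 confirms this is the maximum.

4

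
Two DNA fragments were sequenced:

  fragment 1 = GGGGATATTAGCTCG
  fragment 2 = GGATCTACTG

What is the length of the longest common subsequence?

9

Let dp[i][j] be the LCS length of the first i bases of fragment 1 and the first j bases of fragment 2. dp[i][j] = dp[i-1][j-1]+1 when the i-th and j-th bases match, else max(dp[i-1][j], dp[i][j-1]).
    ·  G  G  A  T  C  T  A  C  T  G
 ·  0  0  0  0  0  0  0  0  0  0  0
 G  0  1  1  1  1  1  1  1  1  1  1
 G  0  1  2  2  2  2  2  2  2  2  2
 G  0  1  2  2  2  2  2  2  2  2  3
 G  0  1  2  2  2  2  2  2  2  2  3
 A  0  1  2  3  3  3  3  3  3  3  3
 T  0  1  2  3  4  4  4  4  4  4  4
 A  0  1  2  3  4  4  4  5  5  5  5
 T  0  1  2  3  4  4  5  5  5  6  6
 T  0  1  2  3  4  4  5  5  5  6  6
 A  0  1  2  3  4  4  5  6  6  6  6
 G  0  1  2  3  4  4  5  6  6  6  7
 C  0  1  2  3  4  5  5  6  7  7  7
 T  0  1  2  3  4  5  6  6  7  8  8
 C  0  1  2  3  4  5  6  6  7  8  8
 G  0  1  2  3  4  5  6  6  7  8  9
dp[15][10] = 9. One LCS (by backtracking along matches): GGATTACTG.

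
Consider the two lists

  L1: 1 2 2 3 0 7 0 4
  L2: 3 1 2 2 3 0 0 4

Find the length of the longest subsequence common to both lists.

Let dp[i][j] be the LCS length of the first i values of L1 and the first j values of L2. dp[i][j] = dp[i-1][j-1]+1 when the i-th and j-th values match, else max(dp[i-1][j], dp[i][j-1]).
    ·  3  1  2  2  3  0  0  4
 ·  0  0  0  0  0  0  0  0  0
 1  0  0  1  1  1  1  1  1  1
 2  0  0  1  2  2  2  2  2  2
 2  0  0  1  2  3  3  3  3  3
 3  0  1  1  2  3  4  4  4  4
 0  0  1  1  2  3  4  5  5  5
 7  0  1  1  2  3  4  5  5  5
 0  0  1  1  2  3  4  5  6  6
 4  0  1  1  2  3  4  5  6  7
dp[8][8] = 7. One LCS (by backtracking along matches): 1, 2, 2, 3, 0, 0, 4.

7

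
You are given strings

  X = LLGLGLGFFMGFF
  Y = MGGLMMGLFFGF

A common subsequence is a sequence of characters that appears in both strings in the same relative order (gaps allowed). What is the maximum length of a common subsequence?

8

Pick G (X #3, Y #3) → L (X #4, Y #4) → G (X #5, Y #7) → L (X #6, Y #8) → F (X #8, Y #9) → F (X #9, Y #10) → G (X #11, Y #11) → F (X #13, Y #12); all 8 characters appear in both, in order, and the DP table's final entry dp[13][12] is also 8, so no common subsequence is longer.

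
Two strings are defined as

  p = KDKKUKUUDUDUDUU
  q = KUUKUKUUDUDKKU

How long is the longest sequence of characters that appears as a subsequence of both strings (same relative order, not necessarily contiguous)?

10

One common subsequence of length 10: K (p #1, q #1), K (p #4, q #4), U (p #5, q #5), K (p #6, q #6), U (p #7, q #7), U (p #8, q #8), D (p #9, q #9), U (p #10, q #10), D (p #11, q #11), U (p #15, q #14). Since dp[15][14] = 10, nothing longer is possible.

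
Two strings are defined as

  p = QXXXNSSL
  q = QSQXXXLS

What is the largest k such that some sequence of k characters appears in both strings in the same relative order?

5

Taking Q [1,3]; then X [2,4]; then X [3,5]; then X [4,6]; then S [7,8] gives a common subsequence of length 5. The LCS DP gives dp[8][8] = 5, so this is optimal.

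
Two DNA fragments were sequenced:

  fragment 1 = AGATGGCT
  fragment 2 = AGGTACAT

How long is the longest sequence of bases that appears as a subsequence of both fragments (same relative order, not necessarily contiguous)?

5

Match A [1,1], G [2,3], A [3,5], C [7,6], T [8,8] — 5 bases in the same relative order in both. dp[8][8] = 5 confirms this is the maximum.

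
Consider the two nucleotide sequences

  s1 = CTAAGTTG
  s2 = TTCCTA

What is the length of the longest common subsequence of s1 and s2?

3

Taking C at s1[1]=s2[4], T at s1[2]=s2[5], A at s1[4]=s2[6] gives a common subsequence of length 3, and the DP table's final entry dp[8][6] is also 3, so no common subsequence is longer.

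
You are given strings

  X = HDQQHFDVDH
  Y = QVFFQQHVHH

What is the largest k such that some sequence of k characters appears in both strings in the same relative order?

Match Q (X #3, Y #5) → Q (X #4, Y #6) → H (X #5, Y #7) → V (X #8, Y #8) → H (X #10, Y #10) — 5 characters in the same relative order in both. dp[10][10] = 5 confirms this is the maximum.

5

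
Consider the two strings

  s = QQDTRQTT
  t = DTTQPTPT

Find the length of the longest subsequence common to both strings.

Let dp[i][j] be the LCS length of the first i characters of s and the first j characters of t. dp[i][j] = dp[i-1][j-1]+1 when the i-th and j-th characters match, else max(dp[i-1][j], dp[i][j-1]).
    ·  D  T  T  Q  P  T  P  T
 ·  0  0  0  0  0  0  0  0  0
 Q  0  0  0  0  1  1  1  1  1
 Q  0  0  0  0  1  1  1  1  1
 D  0  1  1  1  1  1  1  1  1
 T  0  1  2  2  2  2  2  2  2
 R  0  1  2  2  2  2  2  2  2
 Q  0  1  2  2  3  3  3  3  3
 T  0  1  2  3  3  3  4  4  4
 T  0  1  2  3  3  3  4  4  5
dp[8][8] = 5. One LCS (by backtracking along matches): DTQTT.

5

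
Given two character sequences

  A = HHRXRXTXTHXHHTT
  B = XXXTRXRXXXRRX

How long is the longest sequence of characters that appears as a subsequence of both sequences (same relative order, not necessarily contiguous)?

Pick R (A #3, B #5) → X (A #4, B #6) → R (A #5, B #7) → X (A #6, B #9) → X (A #8, B #10) → X (A #11, B #13); all 6 characters appear in both, in order. The LCS DP gives dp[15][13] = 6, so this is optimal.

6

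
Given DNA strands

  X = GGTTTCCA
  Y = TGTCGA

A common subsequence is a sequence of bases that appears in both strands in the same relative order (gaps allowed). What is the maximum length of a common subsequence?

4

Let dp[i][j] be the LCS length of the first i bases of X and the first j bases of Y. dp[i][j] = dp[i-1][j-1]+1 when the i-th and j-th bases match, else max(dp[i-1][j], dp[i][j-1]).
    ·  T  G  T  C  G  A
 ·  0  0  0  0  0  0  0
 G  0  0  1  1  1  1  1
 G  0  0  1  1  1  2  2
 T  0  1  1  2  2  2  2
 T  0  1  1  2  2  2  2
 T  0  1  1  2  2  2  2
 C  0  1  1  2  3  3  3
 C  0  1  1  2  3  3  3
 A  0  1  1  2  3  3  4
dp[8][6] = 4. One LCS (by backtracking along matches): GTCA.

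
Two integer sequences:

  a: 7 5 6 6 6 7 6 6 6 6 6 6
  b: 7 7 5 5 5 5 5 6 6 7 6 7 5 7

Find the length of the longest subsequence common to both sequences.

6

Taking 7 [1,2]; then 5 [2,7]; then 6 [3,8]; then 6 [4,9]; then 6 [5,11]; then 7 [6,14] gives a common subsequence of length 6. The LCS DP gives dp[12][14] = 6, so this is optimal.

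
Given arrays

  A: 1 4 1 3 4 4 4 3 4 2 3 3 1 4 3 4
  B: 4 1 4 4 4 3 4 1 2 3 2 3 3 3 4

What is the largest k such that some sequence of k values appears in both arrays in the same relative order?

12

One common subsequence of length 12: 4 (A #2, B #1) → 1 (A #3, B #2) → 4 (A #5, B #3) → 4 (A #6, B #4) → 4 (A #7, B #5) → 3 (A #8, B #6) → 4 (A #9, B #7) → 2 (A #10, B #11) → 3 (A #11, B #12) → 3 (A #12, B #13) → 3 (A #15, B #14) → 4 (A #16, B #15), and the DP table's final entry dp[16][15] is also 12, so no common subsequence is longer.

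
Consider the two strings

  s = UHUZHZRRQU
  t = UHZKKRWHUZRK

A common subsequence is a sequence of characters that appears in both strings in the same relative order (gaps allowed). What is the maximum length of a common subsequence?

Pick U at s[1]=t[1] → H at s[2]=t[2] → Z at s[4]=t[3] → H at s[5]=t[8] → Z at s[6]=t[10] → R at s[7]=t[11]; all 6 characters appear in both, in order. Since dp[10][12] = 6, nothing longer is possible.

6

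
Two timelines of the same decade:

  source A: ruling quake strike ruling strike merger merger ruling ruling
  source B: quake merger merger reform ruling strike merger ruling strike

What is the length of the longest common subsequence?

Taking quake at source A[2]=source B[1] → ruling at source A[4]=source B[5] → strike at source A[5]=source B[6] → merger at source A[7]=source B[7] → ruling at source A[8]=source B[8] gives a common subsequence of length 5, and the DP table's final entry dp[9][9] is also 5, so no common subsequence is longer.

5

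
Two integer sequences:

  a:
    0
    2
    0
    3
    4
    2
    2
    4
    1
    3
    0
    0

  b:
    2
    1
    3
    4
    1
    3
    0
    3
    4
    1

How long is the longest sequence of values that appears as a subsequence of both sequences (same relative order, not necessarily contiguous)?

6

Match 2 [2,1], 3 [4,3], 4 [8,4], 1 [9,5], 3 [10,6], 0 [11,7] — 6 values in the same relative order in both. dp[12][10] = 6 confirms this is the maximum.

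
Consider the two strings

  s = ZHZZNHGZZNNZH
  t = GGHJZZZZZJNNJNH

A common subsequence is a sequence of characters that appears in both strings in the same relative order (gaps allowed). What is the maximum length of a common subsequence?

Taking Z at s[1]=t[5] → Z at s[3]=t[6] → Z at s[4]=t[7] → Z at s[8]=t[8] → Z at s[9]=t[9] → N at s[10]=t[12] → N at s[11]=t[14] → H at s[13]=t[15] gives a common subsequence of length 8, and the DP table's final entry dp[13][15] is also 8, so no common subsequence is longer.

8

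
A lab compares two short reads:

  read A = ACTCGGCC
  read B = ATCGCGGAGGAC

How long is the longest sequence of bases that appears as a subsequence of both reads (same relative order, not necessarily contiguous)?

One common subsequence of length 6: A at read A[1]=read B[1]; then C at read A[2]=read B[3]; then C at read A[4]=read B[5]; then G at read A[5]=read B[9]; then G at read A[6]=read B[10]; then C at read A[8]=read B[12], and the DP table's final entry dp[8][12] is also 6, so no common subsequence is longer.

6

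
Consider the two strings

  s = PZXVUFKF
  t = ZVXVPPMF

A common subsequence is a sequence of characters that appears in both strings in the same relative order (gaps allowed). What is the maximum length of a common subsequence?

4

Let dp[i][j] be the LCS length of the first i characters of s and the first j characters of t. dp[i][j] = dp[i-1][j-1]+1 when the i-th and j-th characters match, else max(dp[i-1][j], dp[i][j-1]).
    ·  Z  V  X  V  P  P  M  F
 ·  0  0  0  0  0  0  0  0  0
 P  0  0  0  0  0  1  1  1  1
 Z  0  1  1  1  1  1  1  1  1
 X  0  1  1  2  2  2  2  2  2
 V  0  1  2  2  3  3  3  3  3
 U  0  1  2  2  3  3  3  3  3
 F  0  1  2  2  3  3  3  3  4
 K  0  1  2  2  3  3  3  3  4
 F  0  1  2  2  3  3  3  3  4
dp[8][8] = 4. One LCS (by backtracking along matches): ZXVF.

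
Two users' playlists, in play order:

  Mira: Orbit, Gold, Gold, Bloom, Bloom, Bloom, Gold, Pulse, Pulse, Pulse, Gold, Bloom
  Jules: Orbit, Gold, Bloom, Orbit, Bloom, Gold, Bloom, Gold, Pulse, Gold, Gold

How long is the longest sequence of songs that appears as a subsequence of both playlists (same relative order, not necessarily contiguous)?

Pick Orbit [1,1] → Gold [3,2] → Bloom [4,3] → Bloom [5,5] → Bloom [6,7] → Gold [7,8] → Pulse [8,9] → Gold [11,11]; all 8 songs appear in both, in order, and the DP table's final entry dp[12][11] is also 8, so no common subsequence is longer.

8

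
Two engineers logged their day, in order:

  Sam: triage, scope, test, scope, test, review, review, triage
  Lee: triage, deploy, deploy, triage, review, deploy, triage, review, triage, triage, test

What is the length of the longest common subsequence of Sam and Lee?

Match triage [1,4], then review [6,5], then review [7,8], then triage [8,10] — 4 tasks in the same relative order in both, and the DP table's final entry dp[8][11] is also 4, so no common subsequence is longer.

4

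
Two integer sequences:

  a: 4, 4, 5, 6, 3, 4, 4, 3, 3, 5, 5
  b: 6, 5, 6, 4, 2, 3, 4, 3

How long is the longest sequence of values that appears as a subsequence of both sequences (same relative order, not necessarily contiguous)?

5

Let dp[i][j] be the LCS length of the first i values of a and the first j values of b. dp[i][j] = dp[i-1][j-1]+1 when the i-th and j-th values match, else max(dp[i-1][j], dp[i][j-1]).
    ·  6  5  6  4  2  3  4  3
 ·  0  0  0  0  0  0  0  0  0
 4  0  0  0  0  1  1  1  1  1
 4  0  0  0  0  1  1  1  2  2
 5  0  0  1  1  1  1  1  2  2
 6  0  1  1  2  2  2  2  2  2
 3  0  1  1  2  2  2  3  3  3
 4  0  1  1  2  3  3  3  4  4
 4  0  1  1  2  3  3  3  4  4
 3  0  1  1  2  3  3  4  4  5
 3  0  1  1  2  3  3  4  4  5
 5  0  1  2  2  3  3  4  4  5
 5  0  1  2  2  3  3  4  4  5
dp[11][8] = 5. One LCS (by backtracking along matches): 5, 6, 3, 4, 3.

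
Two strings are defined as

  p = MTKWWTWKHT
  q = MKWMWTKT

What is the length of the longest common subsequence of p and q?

Match M at p[1]=q[1] → K at p[3]=q[2] → W at p[4]=q[3] → W at p[5]=q[5] → T at p[6]=q[6] → K at p[8]=q[7] → T at p[10]=q[8] — 7 characters in the same relative order in both. dp[10][8] = 7 confirms this is the maximum.

7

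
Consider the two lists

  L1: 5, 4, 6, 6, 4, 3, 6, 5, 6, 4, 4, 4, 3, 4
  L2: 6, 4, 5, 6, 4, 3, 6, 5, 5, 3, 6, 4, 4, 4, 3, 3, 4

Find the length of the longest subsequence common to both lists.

12

Match 5 [1,3] → 6 [4,4] → 4 [5,5] → 3 [6,6] → 6 [7,7] → 5 [8,9] → 6 [9,11] → 4 [10,12] → 4 [11,13] → 4 [12,14] → 3 [13,16] → 4 [14,17] — 12 values in the same relative order in both, and the DP table's final entry dp[14][17] is also 12, so no common subsequence is longer.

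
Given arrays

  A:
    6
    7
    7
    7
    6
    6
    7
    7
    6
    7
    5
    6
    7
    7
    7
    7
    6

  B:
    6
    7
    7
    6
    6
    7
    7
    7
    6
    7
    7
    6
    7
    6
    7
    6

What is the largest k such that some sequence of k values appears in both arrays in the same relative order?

14

Match 6 (A #1, B #1), then 7 (A #3, B #2), then 7 (A #4, B #3), then 6 (A #5, B #4), then 6 (A #6, B #5), then 7 (A #7, B #6), then 7 (A #8, B #7), then 7 (A #10, B #8), then 6 (A #12, B #9), then 7 (A #13, B #10), then 7 (A #14, B #11), then 7 (A #15, B #13), then 7 (A #16, B #15), then 6 (A #17, B #16) — 14 values in the same relative order in both. Since dp[17][16] = 14, nothing longer is possible.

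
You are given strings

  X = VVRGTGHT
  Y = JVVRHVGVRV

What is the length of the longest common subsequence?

Match V (X #1, Y #2); then V (X #2, Y #3); then R (X #3, Y #4); then G (X #4, Y #7) — 4 characters in the same relative order in both. dp[8][10] = 4 confirms this is the maximum.

4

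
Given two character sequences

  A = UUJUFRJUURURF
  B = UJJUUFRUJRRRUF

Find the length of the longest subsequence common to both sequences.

9

One common subsequence of length 9: U [1,1] → U [2,4] → U [4,5] → F [5,6] → R [6,7] → J [7,9] → R [10,12] → U [11,13] → F [13,14], and the DP table's final entry dp[13][14] is also 9, so no common subsequence is longer.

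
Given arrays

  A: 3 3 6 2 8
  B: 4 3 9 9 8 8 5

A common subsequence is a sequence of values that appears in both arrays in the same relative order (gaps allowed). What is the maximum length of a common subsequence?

Let dp[i][j] be the LCS length of the first i values of A and the first j values of B. dp[i][j] = dp[i-1][j-1]+1 when the i-th and j-th values match, else max(dp[i-1][j], dp[i][j-1]).
    ·  4  3  9  9  8  8  5
 ·  0  0  0  0  0  0  0  0
 3  0  0  1  1  1  1  1  1
 3  0  0  1  1  1  1  1  1
 6  0  0  1  1  1  1  1  1
 2  0  0  1  1  1  1  1  1
 8  0  0  1  1  1  2  2  2
dp[5][7] = 2. One LCS (by backtracking along matches): 3, 8.

2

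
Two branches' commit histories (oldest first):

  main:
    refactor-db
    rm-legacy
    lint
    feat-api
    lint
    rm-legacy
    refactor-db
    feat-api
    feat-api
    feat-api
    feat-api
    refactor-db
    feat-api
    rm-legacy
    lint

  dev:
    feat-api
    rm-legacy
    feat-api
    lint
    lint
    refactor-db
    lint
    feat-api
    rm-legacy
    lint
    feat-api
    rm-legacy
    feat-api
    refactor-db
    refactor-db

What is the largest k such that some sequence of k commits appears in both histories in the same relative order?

Taking rm-legacy [2,2]; then lint [3,4]; then lint [5,5]; then refactor-db [7,6]; then feat-api [8,8]; then feat-api [9,11]; then feat-api [10,13]; then refactor-db [12,15] gives a common subsequence of length 8. The LCS DP gives dp[15][15] = 8, so this is optimal.

8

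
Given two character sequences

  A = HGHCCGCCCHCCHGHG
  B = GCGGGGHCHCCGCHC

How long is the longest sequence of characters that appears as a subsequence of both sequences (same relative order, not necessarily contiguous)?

9

Pick G at A[2]=B[1], then C at A[4]=B[2], then G at A[6]=B[6], then C at A[9]=B[8], then H at A[10]=B[9], then C at A[11]=B[10], then C at A[12]=B[11], then G at A[14]=B[12], then H at A[15]=B[14]; all 9 characters appear in both, in order. The LCS DP gives dp[16][15] = 9, so this is optimal.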